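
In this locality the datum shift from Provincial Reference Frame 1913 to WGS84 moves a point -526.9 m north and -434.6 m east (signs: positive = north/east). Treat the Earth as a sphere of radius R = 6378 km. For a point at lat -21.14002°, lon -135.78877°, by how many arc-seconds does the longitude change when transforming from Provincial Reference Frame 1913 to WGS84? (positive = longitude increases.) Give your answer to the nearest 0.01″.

Δλ = -15.07″

At latitude -21.14002°, cos φ = 0.932702.
One radian of longitude at latitude φ spans R cos φ, so Δλ = ΔE / (R cos φ) = -434.6 / (6378000 × 0.932702) = -7.3057e-05 rad = -15.069″.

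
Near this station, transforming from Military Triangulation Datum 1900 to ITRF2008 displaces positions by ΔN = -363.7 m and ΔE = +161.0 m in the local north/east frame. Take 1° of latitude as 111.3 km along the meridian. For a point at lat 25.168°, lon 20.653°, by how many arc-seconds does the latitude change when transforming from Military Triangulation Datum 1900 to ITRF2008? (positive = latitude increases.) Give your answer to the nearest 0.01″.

1° of latitude = 111.3 km, so Δφ = -363.7 / 111300 = -0.0032677° = -11.764″.

Δφ = -11.76″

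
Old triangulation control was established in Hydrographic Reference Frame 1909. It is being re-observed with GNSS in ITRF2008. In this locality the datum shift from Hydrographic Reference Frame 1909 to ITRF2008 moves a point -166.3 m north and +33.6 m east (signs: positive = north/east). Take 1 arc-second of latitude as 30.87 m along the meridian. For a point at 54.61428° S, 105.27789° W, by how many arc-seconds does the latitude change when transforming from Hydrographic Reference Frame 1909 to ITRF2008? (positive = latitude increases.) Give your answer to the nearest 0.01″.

1″ of latitude = 30.87 m, so Δφ = -166.3 / 30.87 = -5.387″.

Δφ = -5.39″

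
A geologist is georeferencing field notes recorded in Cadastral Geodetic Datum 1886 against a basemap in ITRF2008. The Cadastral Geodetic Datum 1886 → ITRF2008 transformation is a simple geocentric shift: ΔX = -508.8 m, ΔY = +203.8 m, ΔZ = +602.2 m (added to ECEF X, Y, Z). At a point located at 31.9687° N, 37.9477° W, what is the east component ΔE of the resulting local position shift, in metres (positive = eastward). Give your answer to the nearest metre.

At φ = 31.9687°, λ = -37.9477°: sin φ = 0.529456, cos φ = 0.848337, sin λ = -0.614942, cos λ = 0.788572.
ΔE = −sin λ·ΔX + cos λ·ΔY = −(-0.614942)·(-508.8) + (0.788572)·(203.8) = -152.17 m.

ΔE = -152 m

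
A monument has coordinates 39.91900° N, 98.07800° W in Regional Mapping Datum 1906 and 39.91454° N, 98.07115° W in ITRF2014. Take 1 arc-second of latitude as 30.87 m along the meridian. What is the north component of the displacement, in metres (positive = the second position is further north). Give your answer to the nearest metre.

Δφ = 39.91454° − 39.91900° = -0.00446°; Δλ = -98.07115° − -98.07800° = +0.00685°.
1° of latitude = 3600 × 30.87 = 111132 m.
ΔN = Δφ × 111132 = -495.6 m; ΔE = Δλ × 111132 × cos(39.91900°) = +0.00685 × 111132 × 0.766952 = 583.8 m.

ΔN = -496 m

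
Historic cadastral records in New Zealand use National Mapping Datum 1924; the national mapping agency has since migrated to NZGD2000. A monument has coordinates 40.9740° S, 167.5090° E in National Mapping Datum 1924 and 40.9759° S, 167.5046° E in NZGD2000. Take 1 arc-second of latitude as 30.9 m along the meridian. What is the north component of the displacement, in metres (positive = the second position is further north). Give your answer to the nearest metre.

Δφ = -40.9759° − -40.9740° = -0.0019°; Δλ = 167.5046° − 167.5090° = -0.0044°.
1° of latitude = 3600 × 30.90 = 111240 m.
ΔN = Δφ × 111240 = -211.4 m; ΔE = Δλ × 111240 × cos(-40.9740°) = -0.0044 × 111240 × 0.755007 = -369.5 m.

ΔN = -211 m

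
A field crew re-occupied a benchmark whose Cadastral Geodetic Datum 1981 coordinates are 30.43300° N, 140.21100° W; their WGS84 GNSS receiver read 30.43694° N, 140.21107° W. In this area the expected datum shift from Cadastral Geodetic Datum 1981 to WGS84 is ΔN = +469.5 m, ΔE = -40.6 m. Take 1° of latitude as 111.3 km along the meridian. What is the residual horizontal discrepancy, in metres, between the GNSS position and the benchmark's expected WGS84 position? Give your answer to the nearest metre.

Observed coordinate differences: Δφ = +0.00394°, Δλ = -0.00007°.
Converting to metres (1° lat = 111300 m, cos φ = 0.862222): observed ΔN = 438.5 m, observed ΔE = -6.7 m.
Subtracting the expected shift leaves a residual of 438.5 − (469.5) = -31.0 m north and -6.7 − (-40.6) = 33.9 m east.
Residual distance = √((-31.0)² + 33.9²) = 45.9 m.

46 m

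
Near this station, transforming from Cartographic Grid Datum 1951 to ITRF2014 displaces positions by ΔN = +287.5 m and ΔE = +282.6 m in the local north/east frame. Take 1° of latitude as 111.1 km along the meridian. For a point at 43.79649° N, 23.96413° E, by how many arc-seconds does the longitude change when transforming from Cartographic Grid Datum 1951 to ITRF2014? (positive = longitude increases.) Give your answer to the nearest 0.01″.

Δλ = 12.69″

At latitude 43.79649°, cos φ = 0.721803.
1° of longitude at this latitude = 111.1 × cos φ = 80.19 km, so Δλ = 282.6 / 80192.3 = 0.0035240° = 12.687″.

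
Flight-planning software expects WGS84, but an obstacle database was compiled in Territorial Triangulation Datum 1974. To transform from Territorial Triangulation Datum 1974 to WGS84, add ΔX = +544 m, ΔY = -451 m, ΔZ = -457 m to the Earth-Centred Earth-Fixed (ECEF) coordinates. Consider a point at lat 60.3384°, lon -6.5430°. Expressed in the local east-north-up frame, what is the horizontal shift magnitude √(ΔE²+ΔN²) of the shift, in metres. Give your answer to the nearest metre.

The local east axis at (φ, λ) is (−sin λ, cos λ, 0), so ΔE = −sin(-6.5430°)·544 + cos(-6.5430°)·(-451) = -386.07 m.
The local north axis is (−sin φ cos λ, −sin φ sin λ, cos φ), giving ΔN = -469.637 − 44.657 − 226.159 = -740.45 m.
Horizontal magnitude = √(ΔE² + ΔN²) = √((-386.07)² + (-740.45)²) = 835.06 m.

835 m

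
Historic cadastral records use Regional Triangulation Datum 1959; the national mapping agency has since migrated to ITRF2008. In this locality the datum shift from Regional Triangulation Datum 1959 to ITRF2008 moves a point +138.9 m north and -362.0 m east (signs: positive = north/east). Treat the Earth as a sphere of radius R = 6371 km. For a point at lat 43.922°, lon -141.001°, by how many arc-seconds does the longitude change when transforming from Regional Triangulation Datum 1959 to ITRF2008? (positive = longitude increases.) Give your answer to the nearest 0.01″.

At latitude 43.922°, cos φ = 0.720285.
One radian of longitude at latitude φ spans R cos φ, so Δλ = ΔE / (R cos φ) = -362.0 / (6371000 × 0.720285) = -7.8885e-05 rad = -16.271″.

Δλ = -16.27″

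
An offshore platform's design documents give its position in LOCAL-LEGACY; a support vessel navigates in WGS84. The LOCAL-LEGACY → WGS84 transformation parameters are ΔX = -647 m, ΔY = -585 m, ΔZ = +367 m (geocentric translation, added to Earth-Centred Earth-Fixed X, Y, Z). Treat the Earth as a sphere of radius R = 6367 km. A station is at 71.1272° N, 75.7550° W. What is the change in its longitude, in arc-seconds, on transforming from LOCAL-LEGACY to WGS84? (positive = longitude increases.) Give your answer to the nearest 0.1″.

Δλ = -77.2″

sin φ = 0.946239, cos φ = 0.323468, sin λ = -0.969252, cos λ = 0.246069.
East component: ΔE = −sin λ·ΔX + cos λ·ΔY = −(-0.969252)(-647) + (0.246069)(-585) = -771.06 m.
1° of latitude spans πR/180 = 111125 m; at latitude φ, 1° of longitude spans that × cos φ = 35945.4 m, so Δλ = -771.06 / 35945.4 × 3600 = -77.223″.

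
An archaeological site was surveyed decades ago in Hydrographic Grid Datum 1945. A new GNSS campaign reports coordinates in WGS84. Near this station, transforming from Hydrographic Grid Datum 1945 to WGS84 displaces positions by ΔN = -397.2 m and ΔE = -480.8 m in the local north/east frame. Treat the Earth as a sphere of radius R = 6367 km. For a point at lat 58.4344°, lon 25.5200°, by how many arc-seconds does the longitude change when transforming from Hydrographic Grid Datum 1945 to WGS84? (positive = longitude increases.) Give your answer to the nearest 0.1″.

Δλ = -29.8″

At latitude 58.4344°, cos φ = 0.523474.
One radian of longitude at latitude φ spans R cos φ, so Δλ = ΔE / (R cos φ) = -480.8 / (6367000 × 0.523474) = -1.4426e-04 rad = -29.755″.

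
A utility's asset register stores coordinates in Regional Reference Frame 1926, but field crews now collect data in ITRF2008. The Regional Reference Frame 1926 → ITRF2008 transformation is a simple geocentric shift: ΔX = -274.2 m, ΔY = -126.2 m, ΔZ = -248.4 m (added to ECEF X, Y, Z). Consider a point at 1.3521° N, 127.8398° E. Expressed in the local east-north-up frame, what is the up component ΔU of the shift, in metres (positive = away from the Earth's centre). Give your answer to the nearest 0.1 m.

ΔU = 62.7 m

At φ = 1.3521°, λ = 127.8398°: sin φ = 0.023596, cos φ = 0.999722, sin λ = 0.789729, cos λ = -0.613456.
ΔU = cos φ cos λ·ΔX + cos φ sin λ·ΔY + sin φ·ΔZ = (0.999722)(-0.613456)(-274.2) + (0.999722)(0.789729)(-126.2) + (0.023596)(-248.4) = 62.67 m.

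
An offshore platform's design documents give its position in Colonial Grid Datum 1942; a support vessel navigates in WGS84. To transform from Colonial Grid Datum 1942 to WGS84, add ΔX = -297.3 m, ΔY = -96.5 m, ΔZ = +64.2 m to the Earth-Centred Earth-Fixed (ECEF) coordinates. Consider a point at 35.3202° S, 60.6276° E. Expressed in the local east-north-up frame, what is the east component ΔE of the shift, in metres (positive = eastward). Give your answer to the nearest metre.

ΔE = 212 m

At φ = -35.3202°, λ = 60.6276°: sin φ = -0.578145, cos φ = 0.815934, sin λ = 0.871450, cos λ = 0.490484.
ΔE = −sin λ·ΔX + cos λ·ΔY = −(0.871450)·(-297.3) + (0.490484)·(-96.5) = 211.75 m.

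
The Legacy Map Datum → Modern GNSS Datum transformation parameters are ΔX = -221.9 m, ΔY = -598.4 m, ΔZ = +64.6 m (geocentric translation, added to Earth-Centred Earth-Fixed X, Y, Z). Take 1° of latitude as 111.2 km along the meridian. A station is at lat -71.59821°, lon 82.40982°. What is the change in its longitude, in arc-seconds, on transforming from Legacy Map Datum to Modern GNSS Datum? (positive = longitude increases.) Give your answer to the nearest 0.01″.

sin φ = -0.948866, cos φ = 0.315679, sin λ = 0.991238, cos λ = 0.132087.
East component: ΔE = −sin λ·ΔX + cos λ·ΔY = −(0.991238)(-221.9) + (0.132087)(-598.4) = 140.92 m.
1° of latitude spans 111200 m; at latitude φ, 1° of longitude spans that × cos φ = 35103.5 m, so Δλ = 140.92 / 35103.5 × 3600 = 14.451″.

Δλ = 14.45″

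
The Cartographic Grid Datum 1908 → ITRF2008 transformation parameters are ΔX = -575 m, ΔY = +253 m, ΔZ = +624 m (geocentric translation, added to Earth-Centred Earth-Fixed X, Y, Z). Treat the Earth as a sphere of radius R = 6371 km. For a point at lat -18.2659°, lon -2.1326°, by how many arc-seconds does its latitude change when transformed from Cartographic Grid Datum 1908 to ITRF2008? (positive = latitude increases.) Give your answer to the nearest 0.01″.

sin φ = -0.313427, cos φ = 0.949612, sin λ = -0.037212, cos λ = 0.999307.
North component: ΔN = −sin φ cos λ·ΔX − sin φ sin λ·ΔY + cos φ·ΔZ = −(-0.313427)(0.999307)(-575) − (-0.313427)(-0.037212)(253) + (0.949612)(624) = 409.51 m.
1° of latitude spans πR/180 = 111195 m, so Δφ = 409.51 / 111195 × 3600 = 13.258″.

Δφ = 13.26″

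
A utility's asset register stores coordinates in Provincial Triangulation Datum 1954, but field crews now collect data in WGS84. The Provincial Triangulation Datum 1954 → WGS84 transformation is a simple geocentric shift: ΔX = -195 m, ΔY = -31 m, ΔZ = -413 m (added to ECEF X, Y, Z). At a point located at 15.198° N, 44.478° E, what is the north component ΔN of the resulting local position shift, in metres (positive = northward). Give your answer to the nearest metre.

At φ = 15.198°, λ = 44.478°: sin φ = 0.262155, cos φ = 0.965026, sin λ = 0.700635, cos λ = 0.713520.
ΔN = −sin φ cos λ·ΔX − sin φ sin λ·ΔY + cos φ·ΔZ = −(0.262155)(0.713520)(-195) − (0.262155)(0.700635)(-31) + (0.965026)(-413) = -356.39 m.

ΔN = -356 m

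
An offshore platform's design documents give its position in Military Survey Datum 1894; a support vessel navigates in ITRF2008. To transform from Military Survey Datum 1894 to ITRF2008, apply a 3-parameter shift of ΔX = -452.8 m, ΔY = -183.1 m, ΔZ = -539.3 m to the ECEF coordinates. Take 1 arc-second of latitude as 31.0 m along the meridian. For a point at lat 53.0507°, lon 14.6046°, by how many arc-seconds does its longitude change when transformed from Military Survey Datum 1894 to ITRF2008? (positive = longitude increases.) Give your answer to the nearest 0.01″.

sin φ = 0.799168, cos φ = 0.601108, sin λ = 0.252147, cos λ = 0.967689.
East component: ΔE = −sin λ·ΔX + cos λ·ΔY = −(0.252147)(-452.8) + (0.967689)(-183.1) = -63.01 m.
1° of latitude spans 3600 × 31.00 = 111600 m; at latitude φ, 1° of longitude spans that × cos φ = 67083.7 m, so Δλ = -63.01 / 67083.7 × 3600 = -3.381″.

Δλ = -3.38″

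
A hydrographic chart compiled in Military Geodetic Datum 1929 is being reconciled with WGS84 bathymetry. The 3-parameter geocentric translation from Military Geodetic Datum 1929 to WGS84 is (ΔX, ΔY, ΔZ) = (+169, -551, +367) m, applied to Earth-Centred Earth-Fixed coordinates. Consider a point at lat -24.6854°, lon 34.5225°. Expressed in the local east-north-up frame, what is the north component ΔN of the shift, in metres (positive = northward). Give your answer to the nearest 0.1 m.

At φ = -24.6854°, λ = 34.5225°: sin φ = -0.417636, cos φ = 0.908615, sin λ = 0.566730, cos λ = 0.823904.
ΔN = −sin φ cos λ·ΔX − sin φ sin λ·ΔY + cos φ·ΔZ = −(-0.417636)(0.823904)(169) − (-0.417636)(0.566730)(-551) + (0.908615)(367) = 261.20 m.

ΔN = 261.2 m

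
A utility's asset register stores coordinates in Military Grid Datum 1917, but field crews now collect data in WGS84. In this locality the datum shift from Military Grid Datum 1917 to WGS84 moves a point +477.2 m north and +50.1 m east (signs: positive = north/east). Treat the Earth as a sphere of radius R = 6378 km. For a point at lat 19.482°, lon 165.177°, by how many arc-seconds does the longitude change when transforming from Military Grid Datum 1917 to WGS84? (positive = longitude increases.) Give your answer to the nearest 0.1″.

Δλ = 1.7″

At latitude 19.482°, cos φ = 0.942746.
One radian of longitude at latitude φ spans R cos φ, so Δλ = ΔE / (R cos φ) = 50.1 / (6378000 × 0.942746) = 8.3322e-06 rad = 1.719″.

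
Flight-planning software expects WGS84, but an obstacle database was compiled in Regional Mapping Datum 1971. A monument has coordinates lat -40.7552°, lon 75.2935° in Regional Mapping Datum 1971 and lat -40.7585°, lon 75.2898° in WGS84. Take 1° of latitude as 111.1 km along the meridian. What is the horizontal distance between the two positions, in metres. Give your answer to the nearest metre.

Δφ = -40.7585° − -40.7552° = -0.0033°; Δλ = 75.2898° − 75.2935° = -0.0037°.
ΔN = Δφ × 111100 = -366.6 m; ΔE = Δλ × 111100 × cos(-40.7552°) = -0.0037 × 111100 × 0.757506 = -311.4 m.
Distance = √(ΔE² + ΔN²) = √((-311.4)² + (-366.6)²) = 481.0 m.

481 m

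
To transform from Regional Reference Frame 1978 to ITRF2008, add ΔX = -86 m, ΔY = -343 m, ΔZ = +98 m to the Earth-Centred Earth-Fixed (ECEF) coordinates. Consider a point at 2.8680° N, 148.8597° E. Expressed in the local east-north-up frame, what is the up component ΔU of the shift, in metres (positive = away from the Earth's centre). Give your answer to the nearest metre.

ΔU = -99 m

At φ = 2.8680°, λ = 148.8597°: sin φ = 0.050035, cos φ = 0.998747, sin λ = 0.517135, cos λ = -0.855904.
ΔU = cos φ cos λ·ΔX + cos φ sin λ·ΔY + sin φ·ΔZ = (0.998747)(-0.855904)(-86) + (0.998747)(0.517135)(-343) + (0.050035)(98) = -98.74 m.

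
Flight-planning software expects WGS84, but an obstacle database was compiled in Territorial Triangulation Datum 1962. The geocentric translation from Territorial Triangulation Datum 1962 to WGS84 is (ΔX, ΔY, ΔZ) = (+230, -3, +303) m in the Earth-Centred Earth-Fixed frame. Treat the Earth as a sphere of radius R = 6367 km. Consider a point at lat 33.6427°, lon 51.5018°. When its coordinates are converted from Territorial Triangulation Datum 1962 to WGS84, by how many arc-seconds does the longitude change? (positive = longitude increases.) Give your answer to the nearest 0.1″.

sin φ = 0.554012, cos φ = 0.832509, sin λ = 0.782628, cos λ = 0.622490.
East component: ΔE = −sin λ·ΔX + cos λ·ΔY = −(0.782628)(230) + (0.622490)(-3) = -181.87 m.
1° of latitude spans πR/180 = 111125 m; at latitude φ, 1° of longitude spans that × cos φ = 92512.6 m, so Δλ = -181.87 / 92512.6 × 3600 = -7.077″.

Δλ = -7.1″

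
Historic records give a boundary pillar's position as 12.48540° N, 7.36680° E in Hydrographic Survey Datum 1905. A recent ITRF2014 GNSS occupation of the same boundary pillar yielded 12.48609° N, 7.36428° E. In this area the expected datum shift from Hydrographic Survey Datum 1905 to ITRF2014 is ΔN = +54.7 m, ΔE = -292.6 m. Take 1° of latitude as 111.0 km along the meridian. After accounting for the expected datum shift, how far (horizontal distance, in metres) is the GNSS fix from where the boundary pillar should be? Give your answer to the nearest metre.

Observed coordinate differences: Δφ = +0.00069°, Δλ = -0.00252°.
Converting to metres (1° lat = 111000 m, cos φ = 0.976351): observed ΔN = 76.6 m, observed ΔE = -273.1 m.
Subtracting the expected shift leaves a residual of 76.6 − (54.7) = 21.9 m north and -273.1 − (-292.6) = 19.5 m east.
Residual distance = √(21.9² + 19.5²) = 29.3 m.

29 m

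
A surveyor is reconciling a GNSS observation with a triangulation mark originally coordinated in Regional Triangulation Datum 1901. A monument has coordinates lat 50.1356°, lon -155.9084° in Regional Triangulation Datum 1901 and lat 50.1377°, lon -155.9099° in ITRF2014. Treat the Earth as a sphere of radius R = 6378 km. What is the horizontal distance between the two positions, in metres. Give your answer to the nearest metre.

257 m

Δφ = 50.1377° − 50.1356° = +0.0021°; Δλ = -155.9099° − -155.9084° = -0.0015°.
1° along a meridian = πR/180 = 111317 m.
ΔN = Δφ × 111317 = 233.8 m; ΔE = Δλ × 111317 × cos(50.1356°) = -0.0015 × 111317 × 0.640973 = -107.0 m.
Distance = √(ΔE² + ΔN²) = √((-107.0)² + 233.8²) = 257.1 m.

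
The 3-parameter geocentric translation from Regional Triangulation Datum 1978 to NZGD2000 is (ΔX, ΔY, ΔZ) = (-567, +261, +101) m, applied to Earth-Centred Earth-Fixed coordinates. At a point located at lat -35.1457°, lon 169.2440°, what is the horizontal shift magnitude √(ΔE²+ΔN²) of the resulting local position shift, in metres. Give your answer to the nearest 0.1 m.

At φ = -35.1457°, λ = 169.2440°: sin φ = -0.575658, cos φ = 0.817691, sin λ = 0.186627, cos λ = -0.982431.
ΔE = −sin λ·ΔX + cos λ·ΔY = −(0.186627)·(-567) + (-0.982431)·(261) = -150.60 m.
ΔN = −sin φ cos λ·ΔX − sin φ sin λ·ΔY + cos φ·ΔZ = −(-0.575658)(-0.982431)(-567) − (-0.575658)(0.186627)(261) + (0.817691)(101) = 431.29 m.
Horizontal magnitude = √(ΔE² + ΔN²) = √((-150.60)² + 431.29²) = 456.83 m.

456.8 m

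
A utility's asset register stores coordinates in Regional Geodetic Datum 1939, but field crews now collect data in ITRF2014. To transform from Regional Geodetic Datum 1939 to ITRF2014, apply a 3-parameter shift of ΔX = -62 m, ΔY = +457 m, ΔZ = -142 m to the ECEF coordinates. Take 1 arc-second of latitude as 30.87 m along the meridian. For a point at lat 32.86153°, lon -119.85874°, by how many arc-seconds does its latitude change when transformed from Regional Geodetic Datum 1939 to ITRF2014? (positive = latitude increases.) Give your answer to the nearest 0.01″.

Δφ = 2.56″

sin φ = 0.542611, cos φ = 0.839984, sin λ = -0.867255, cos λ = -0.497863.
North component: ΔN = −sin φ cos λ·ΔX − sin φ sin λ·ΔY + cos φ·ΔZ = −(0.542611)(-0.497863)(-62) − (0.542611)(-0.867255)(457) + (0.839984)(-142) = 79.03 m.
1° of latitude spans 3600 × 30.87 = 111132 m, so Δφ = 79.03 / 111132 × 3600 = 2.560″.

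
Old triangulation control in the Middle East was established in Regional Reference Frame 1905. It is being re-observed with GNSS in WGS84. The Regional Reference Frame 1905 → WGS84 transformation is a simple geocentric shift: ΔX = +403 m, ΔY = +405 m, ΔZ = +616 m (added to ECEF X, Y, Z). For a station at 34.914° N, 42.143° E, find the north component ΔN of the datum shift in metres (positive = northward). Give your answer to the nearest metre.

ΔN = 179 m

The local north axis is (−sin φ cos λ, −sin φ sin λ, cos φ), giving ΔN = -171.025 − 155.534 + 505.127 = 178.57 m.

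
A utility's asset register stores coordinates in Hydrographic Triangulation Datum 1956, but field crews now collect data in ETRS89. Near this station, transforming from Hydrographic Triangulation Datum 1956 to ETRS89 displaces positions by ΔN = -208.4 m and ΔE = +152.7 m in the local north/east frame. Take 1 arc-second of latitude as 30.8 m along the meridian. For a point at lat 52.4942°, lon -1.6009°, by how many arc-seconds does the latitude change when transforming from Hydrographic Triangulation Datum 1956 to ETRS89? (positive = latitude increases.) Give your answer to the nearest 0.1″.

Δφ = -6.8″

1″ of latitude = 30.80 m, so Δφ = -208.4 / 30.80 = -6.766″.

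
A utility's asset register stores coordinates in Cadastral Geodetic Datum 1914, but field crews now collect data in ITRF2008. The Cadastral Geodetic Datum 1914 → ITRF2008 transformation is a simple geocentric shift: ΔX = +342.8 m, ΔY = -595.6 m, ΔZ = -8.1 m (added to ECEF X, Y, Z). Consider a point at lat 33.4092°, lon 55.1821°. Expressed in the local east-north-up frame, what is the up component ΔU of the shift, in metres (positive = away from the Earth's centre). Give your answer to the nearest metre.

The local up (radial) axis is (cos φ cos λ, cos φ sin λ, sin φ), giving ΔU = 163.386 − 408.173 − 4.460 = -249.25 m.

ΔU = -249 m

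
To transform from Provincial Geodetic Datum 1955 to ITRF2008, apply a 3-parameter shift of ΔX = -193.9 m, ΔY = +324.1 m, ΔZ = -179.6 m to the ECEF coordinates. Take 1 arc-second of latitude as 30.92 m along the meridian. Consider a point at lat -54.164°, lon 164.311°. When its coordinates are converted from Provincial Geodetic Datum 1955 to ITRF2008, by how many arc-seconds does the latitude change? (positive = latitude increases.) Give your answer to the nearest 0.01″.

Δφ = 3.79″

sin φ = -0.810696, cos φ = 0.585467, sin λ = 0.270416, cos λ = -0.962744.
North component: ΔN = −sin φ cos λ·ΔX − sin φ sin λ·ΔY + cos φ·ΔZ = −(-0.810696)(-0.962744)(-193.9) − (-0.810696)(0.270416)(324.1) + (0.585467)(-179.6) = 117.24 m.
1° of latitude spans 3600 × 30.92 = 111312 m, so Δφ = 117.24 / 111312 × 3600 = 3.792″.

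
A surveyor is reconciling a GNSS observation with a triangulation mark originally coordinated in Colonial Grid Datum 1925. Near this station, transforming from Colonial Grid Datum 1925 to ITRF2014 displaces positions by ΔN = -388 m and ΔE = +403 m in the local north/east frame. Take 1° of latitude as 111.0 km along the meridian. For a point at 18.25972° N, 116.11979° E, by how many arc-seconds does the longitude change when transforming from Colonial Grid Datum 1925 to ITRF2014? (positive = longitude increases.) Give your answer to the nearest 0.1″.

At latitude 18.25972°, cos φ = 0.949646.
1° of longitude at this latitude = 111.0 × cos φ = 105.41 km, so Δλ = 403.0 / 105410.7 = 0.0038231° = 13.763″.

Δλ = 13.8″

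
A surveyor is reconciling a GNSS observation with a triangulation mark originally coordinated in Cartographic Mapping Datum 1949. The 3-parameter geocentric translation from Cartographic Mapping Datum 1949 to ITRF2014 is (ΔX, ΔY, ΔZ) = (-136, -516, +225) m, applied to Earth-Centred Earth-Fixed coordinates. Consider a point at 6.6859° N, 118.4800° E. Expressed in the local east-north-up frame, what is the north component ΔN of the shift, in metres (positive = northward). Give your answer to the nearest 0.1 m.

At φ = 6.6859°, λ = 118.4800°: sin φ = 0.116426, cos φ = 0.993199, sin λ = 0.878984, cos λ = -0.476852.
ΔN = −sin φ cos λ·ΔX − sin φ sin λ·ΔY + cos φ·ΔZ = −(0.116426)(-0.476852)(-136) − (0.116426)(0.878984)(-516) + (0.993199)(225) = 268.73 m.

ΔN = 268.7 m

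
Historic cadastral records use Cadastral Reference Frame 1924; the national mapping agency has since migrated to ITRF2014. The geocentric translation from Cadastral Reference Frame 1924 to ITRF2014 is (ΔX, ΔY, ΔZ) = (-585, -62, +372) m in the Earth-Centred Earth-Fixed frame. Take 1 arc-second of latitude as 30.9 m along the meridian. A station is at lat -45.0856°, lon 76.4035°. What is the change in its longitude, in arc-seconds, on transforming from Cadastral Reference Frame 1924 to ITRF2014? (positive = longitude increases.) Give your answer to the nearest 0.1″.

sin φ = -0.708162, cos φ = 0.706050, sin λ = 0.971975, cos λ = 0.235083.
East component: ΔE = −sin λ·ΔX + cos λ·ΔY = −(0.971975)(-585) + (0.235083)(-62) = 554.03 m.
1° of latitude spans 3600 × 30.90 = 111240 m; at latitude φ, 1° of longitude spans that × cos φ = 78541.0 m, so Δλ = 554.03 / 78541.0 × 3600 = 25.395″.

Δλ = 25.4″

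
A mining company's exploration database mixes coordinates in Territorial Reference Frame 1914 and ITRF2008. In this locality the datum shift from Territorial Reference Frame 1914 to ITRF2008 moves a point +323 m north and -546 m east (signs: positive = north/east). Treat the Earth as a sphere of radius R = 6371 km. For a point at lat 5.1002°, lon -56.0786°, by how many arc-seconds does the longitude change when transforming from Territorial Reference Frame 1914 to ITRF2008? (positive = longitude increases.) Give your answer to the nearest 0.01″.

At latitude 5.1002°, cos φ = 0.996041.
One radian of longitude at latitude φ spans R cos φ, so Δλ = ΔE / (R cos φ) = -546.0 / (6371000 × 0.996041) = -8.6041e-05 rad = -17.747″.

Δλ = -17.75″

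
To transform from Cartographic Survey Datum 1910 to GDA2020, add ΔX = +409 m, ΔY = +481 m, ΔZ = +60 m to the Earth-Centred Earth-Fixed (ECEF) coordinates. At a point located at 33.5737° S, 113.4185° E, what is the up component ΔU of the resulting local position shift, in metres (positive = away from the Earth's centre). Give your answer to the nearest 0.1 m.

ΔU = 199.1 m

The local up (radial) axis is (cos φ cos λ, cos φ sin λ, sin φ), giving ΔU = -135.437 + 367.745 − 33.181 = 199.13 m.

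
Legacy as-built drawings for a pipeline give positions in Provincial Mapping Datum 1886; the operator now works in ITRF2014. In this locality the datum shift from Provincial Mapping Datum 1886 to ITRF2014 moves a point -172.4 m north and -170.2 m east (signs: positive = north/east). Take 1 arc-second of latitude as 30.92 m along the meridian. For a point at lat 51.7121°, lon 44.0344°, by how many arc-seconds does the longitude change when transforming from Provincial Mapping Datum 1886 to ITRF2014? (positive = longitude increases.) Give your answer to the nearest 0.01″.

At latitude 51.7121°, cos φ = 0.619613.
1″ of longitude at this latitude = 30.92 × cos φ = 19.1584 m, so Δλ = -170.2 / 19.1584 = -8.884″.

Δλ = -8.88″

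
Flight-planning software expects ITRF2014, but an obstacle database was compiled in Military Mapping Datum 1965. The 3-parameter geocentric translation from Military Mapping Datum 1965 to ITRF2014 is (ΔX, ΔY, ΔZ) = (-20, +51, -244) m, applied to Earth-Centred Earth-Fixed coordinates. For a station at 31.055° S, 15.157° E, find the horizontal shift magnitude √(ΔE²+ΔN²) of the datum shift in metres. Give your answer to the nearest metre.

The local east axis at (φ, λ) is (−sin λ, cos λ, 0), so ΔE = −sin(15.157°)·(-20) + cos(15.157°)·51 = 54.46 m.
The local north axis is (−sin φ cos λ, −sin φ sin λ, cos φ), giving ΔN = -9.958 + 6.879 − 209.028 = -212.11 m.
Horizontal magnitude = √(ΔE² + ΔN²) = √(54.46² + (-212.11)²) = 218.99 m.

219 m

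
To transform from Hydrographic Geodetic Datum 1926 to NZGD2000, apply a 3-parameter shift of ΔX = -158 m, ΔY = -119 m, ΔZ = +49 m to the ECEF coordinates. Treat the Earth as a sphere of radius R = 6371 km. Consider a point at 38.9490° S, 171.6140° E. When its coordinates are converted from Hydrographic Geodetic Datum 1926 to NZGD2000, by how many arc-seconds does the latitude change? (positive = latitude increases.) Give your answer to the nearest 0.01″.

sin φ = -0.628628, cos φ = 0.777706, sin λ = 0.145841, cos λ = -0.989308.
North component: ΔN = −sin φ cos λ·ΔX − sin φ sin λ·ΔY + cos φ·ΔZ = −(-0.628628)(-0.989308)(-158) − (-0.628628)(0.145841)(-119) + (0.777706)(49) = 125.46 m.
1° of latitude spans πR/180 = 111195 m, so Δφ = 125.46 / 111195 × 3600 = 4.062″.

Δφ = 4.06″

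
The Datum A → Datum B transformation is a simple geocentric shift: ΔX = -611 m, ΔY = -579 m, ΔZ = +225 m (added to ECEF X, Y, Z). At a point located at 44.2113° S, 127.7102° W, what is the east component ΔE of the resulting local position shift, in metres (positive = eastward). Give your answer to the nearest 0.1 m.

ΔE = -129.2 m

The local east axis at (φ, λ) is (−sin λ, cos λ, 0), so ΔE = −sin(-127.7102°)·(-611) + cos(-127.7102°)·(-579) = -129.22 m.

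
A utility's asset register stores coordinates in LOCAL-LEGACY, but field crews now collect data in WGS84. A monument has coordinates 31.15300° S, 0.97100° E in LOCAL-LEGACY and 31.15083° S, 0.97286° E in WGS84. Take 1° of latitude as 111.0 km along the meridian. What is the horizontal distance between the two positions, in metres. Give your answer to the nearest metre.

299 m

Δφ = -31.15083° − -31.15300° = +0.00217°; Δλ = 0.97286° − 0.97100° = +0.00186°.
ΔN = Δφ × 111000 = 240.9 m; ΔE = Δλ × 111000 × cos(-31.15300°) = +0.00186 × 111000 × 0.855789 = 176.7 m.
Distance = √(ΔE² + ΔN²) = √(176.7² + 240.9²) = 298.7 m.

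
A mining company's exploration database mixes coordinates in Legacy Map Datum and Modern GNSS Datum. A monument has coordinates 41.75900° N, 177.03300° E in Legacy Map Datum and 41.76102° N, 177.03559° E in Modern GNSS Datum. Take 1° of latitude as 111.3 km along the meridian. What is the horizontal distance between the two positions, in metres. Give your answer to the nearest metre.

Δφ = 41.76102° − 41.75900° = +0.00202°; Δλ = 177.03559° − 177.03300° = +0.00259°.
ΔN = Δφ × 111300 = 224.8 m; ΔE = Δλ × 111300 × cos(41.75900°) = +0.00259 × 111300 × 0.745953 = 215.0 m.
Distance = √(ΔE² + ΔN²) = √(215.0² + 224.8²) = 311.1 m.

311 m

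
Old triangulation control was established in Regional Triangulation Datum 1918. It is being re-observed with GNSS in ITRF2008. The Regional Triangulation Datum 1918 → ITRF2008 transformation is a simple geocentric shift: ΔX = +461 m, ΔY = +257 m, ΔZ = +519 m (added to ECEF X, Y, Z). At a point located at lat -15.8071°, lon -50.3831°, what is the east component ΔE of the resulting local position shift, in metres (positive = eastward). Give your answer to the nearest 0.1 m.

ΔE = 519.0 m

At φ = -15.8071°, λ = -50.3831°: sin φ = -0.272399, cos φ = 0.962184, sin λ = -0.770325, cos λ = 0.637651.
ΔE = −sin λ·ΔX + cos λ·ΔY = −(-0.770325)·(461) + (0.637651)·(257) = 519.00 m.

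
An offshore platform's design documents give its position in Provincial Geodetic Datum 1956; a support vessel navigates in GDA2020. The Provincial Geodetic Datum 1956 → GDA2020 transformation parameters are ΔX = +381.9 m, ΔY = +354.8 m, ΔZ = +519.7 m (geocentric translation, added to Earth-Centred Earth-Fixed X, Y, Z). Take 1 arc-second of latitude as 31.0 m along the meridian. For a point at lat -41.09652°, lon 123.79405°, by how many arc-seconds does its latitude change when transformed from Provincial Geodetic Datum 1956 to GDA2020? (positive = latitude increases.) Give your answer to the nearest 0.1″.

sin φ = -0.657329, cos φ = 0.753603, sin λ = 0.831042, cos λ = -0.556209.
North component: ΔN = −sin φ cos λ·ΔX − sin φ sin λ·ΔY + cos φ·ΔZ = −(-0.657329)(-0.556209)(381.9) − (-0.657329)(0.831042)(354.8) + (0.753603)(519.7) = 445.84 m.
1° of latitude spans 3600 × 31.00 = 111600 m, so Δφ = 445.84 / 111600 × 3600 = 14.382″.

Δφ = 14.4″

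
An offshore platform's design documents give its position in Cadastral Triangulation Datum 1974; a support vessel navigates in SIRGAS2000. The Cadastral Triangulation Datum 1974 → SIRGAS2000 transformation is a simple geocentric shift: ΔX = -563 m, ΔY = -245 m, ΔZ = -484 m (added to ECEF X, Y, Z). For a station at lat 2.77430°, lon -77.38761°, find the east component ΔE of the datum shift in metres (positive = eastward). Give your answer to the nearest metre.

At φ = 2.77430°, λ = -77.38761°: sin φ = 0.048402, cos φ = 0.998828, sin λ = -0.975870, cos λ = 0.218354.
ΔE = −sin λ·ΔX + cos λ·ΔY = −(-0.975870)·(-563) + (0.218354)·(-245) = -602.91 m.

ΔE = -603 m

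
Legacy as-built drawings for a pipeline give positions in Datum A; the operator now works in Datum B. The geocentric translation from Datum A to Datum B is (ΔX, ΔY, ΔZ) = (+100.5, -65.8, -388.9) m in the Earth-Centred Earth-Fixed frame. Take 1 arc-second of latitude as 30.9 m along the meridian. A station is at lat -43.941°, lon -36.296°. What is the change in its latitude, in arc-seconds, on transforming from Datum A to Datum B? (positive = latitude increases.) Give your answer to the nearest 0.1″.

Δφ = -6.4″

sin φ = -0.693917, cos φ = 0.720055, sin λ = -0.591957, cos λ = 0.805970.
North component: ΔN = −sin φ cos λ·ΔX − sin φ sin λ·ΔY + cos φ·ΔZ = −(-0.693917)(0.805970)(100.5) − (-0.693917)(-0.591957)(-65.8) + (0.720055)(-388.9) = -196.79 m.
1° of latitude spans 3600 × 30.90 = 111240 m, so Δφ = -196.79 / 111240 × 3600 = -6.369″.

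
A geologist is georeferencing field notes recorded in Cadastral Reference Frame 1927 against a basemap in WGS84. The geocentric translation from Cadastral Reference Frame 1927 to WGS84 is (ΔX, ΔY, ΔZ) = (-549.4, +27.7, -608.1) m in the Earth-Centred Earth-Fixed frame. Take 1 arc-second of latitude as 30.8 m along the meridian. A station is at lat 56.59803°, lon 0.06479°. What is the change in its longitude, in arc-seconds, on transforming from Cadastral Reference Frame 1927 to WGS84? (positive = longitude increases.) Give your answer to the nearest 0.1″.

sin φ = 0.834829, cos φ = 0.550509, sin λ = 0.001131, cos λ = 0.999999.
East component: ΔE = −sin λ·ΔX + cos λ·ΔY = −(0.001131)(-549.4) + (0.999999)(27.7) = 28.32 m.
1° of latitude spans 3600 × 30.80 = 110880 m; at latitude φ, 1° of longitude spans that × cos φ = 61040.5 m, so Δλ = 28.32 / 61040.5 × 3600 = 1.670″.

Δλ = 1.7″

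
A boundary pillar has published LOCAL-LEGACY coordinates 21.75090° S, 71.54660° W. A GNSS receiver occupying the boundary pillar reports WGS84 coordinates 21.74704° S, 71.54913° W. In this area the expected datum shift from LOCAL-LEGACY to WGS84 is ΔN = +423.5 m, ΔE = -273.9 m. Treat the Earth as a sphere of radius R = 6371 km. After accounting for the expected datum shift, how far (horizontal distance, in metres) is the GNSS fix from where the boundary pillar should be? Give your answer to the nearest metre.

Observed coordinate differences: Δφ = +0.00386°, Δλ = -0.00253°.
Converting to metres (1° lat = 111195 m, cos φ = 0.928804): observed ΔN = 429.2 m, observed ΔE = -261.3 m.
Subtracting the expected shift leaves a residual of 429.2 − (423.5) = 5.7 m north and -261.3 − (-273.9) = 12.6 m east.
Residual distance = √(5.7² + 12.6²) = 13.8 m.

14 m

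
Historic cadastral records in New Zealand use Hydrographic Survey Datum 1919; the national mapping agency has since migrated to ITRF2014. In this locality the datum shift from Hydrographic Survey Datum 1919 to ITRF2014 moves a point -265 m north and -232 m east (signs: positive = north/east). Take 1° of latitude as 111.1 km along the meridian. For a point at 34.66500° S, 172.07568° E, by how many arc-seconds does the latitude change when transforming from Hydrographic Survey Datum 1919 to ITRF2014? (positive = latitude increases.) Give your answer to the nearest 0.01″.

1° of latitude = 111.1 km, so Δφ = -265.0 / 111100 = -0.0023852° = -8.587″.

Δφ = -8.59″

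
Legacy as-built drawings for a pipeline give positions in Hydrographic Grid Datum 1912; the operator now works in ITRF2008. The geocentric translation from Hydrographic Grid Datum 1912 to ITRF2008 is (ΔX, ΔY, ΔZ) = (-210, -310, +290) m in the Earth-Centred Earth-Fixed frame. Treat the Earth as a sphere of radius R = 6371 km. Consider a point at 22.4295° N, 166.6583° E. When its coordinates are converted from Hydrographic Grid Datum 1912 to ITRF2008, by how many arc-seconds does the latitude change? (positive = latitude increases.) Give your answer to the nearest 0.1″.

Δφ = 7.0″

sin φ = 0.381546, cos φ = 0.924350, sin λ = 0.230758, cos λ = -0.973011.
North component: ΔN = −sin φ cos λ·ΔX − sin φ sin λ·ΔY + cos φ·ΔZ = −(0.381546)(-0.973011)(-210) − (0.381546)(0.230758)(-310) + (0.924350)(290) = 217.39 m.
1° of latitude spans πR/180 = 111195 m, so Δφ = 217.39 / 111195 × 3600 = 7.038″.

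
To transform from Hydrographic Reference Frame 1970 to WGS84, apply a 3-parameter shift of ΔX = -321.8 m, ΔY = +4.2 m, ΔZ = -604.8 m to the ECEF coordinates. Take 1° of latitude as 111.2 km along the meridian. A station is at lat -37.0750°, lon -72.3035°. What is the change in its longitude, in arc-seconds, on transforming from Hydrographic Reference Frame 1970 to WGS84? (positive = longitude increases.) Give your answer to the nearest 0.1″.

sin φ = -0.602860, cos φ = 0.797847, sin λ = -0.952680, cos λ = 0.303975.
East component: ΔE = −sin λ·ΔX + cos λ·ΔY = −(-0.952680)(-321.8) + (0.303975)(4.2) = -305.30 m.
1° of latitude spans 111200 m; at latitude φ, 1° of longitude spans that × cos φ = 88720.6 m, so Δλ = -305.30 / 88720.6 × 3600 = -12.388″.

Δλ = -12.4″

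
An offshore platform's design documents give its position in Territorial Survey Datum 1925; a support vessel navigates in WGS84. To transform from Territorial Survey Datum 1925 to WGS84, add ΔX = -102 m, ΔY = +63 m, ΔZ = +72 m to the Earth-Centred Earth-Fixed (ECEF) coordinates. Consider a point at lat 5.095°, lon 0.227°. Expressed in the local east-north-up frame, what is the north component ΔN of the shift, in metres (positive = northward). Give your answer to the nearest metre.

At φ = 5.095°, λ = 0.227°: sin φ = 0.088807, cos φ = 0.996049, sin λ = 0.003962, cos λ = 0.999992.
ΔN = −sin φ cos λ·ΔX − sin φ sin λ·ΔY + cos φ·ΔZ = −(0.088807)(0.999992)(-102) − (0.088807)(0.003962)(63) + (0.996049)(72) = 80.75 m.

ΔN = 81 m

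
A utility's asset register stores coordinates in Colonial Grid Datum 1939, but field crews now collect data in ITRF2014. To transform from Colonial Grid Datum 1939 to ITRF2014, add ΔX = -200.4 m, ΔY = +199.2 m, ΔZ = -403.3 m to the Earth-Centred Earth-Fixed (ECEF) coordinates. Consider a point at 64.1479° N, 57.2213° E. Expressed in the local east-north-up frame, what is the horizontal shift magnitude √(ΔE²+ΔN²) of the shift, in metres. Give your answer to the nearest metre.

The local east axis at (φ, λ) is (−sin λ, cos λ, 0), so ΔE = −sin(57.2213°)·(-200.4) + cos(57.2213°)·199.2 = 276.34 m.
The local north axis is (−sin φ cos λ, −sin φ sin λ, cos φ), giving ΔN = 97.638 − 150.720 − 175.859 = -228.94 m.
Horizontal magnitude = √(ΔE² + ΔN²) = √(276.34² + (-228.94)²) = 358.85 m.

359 m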